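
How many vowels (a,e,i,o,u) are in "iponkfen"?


Input: iponkfen
Checking each character:
  'i' at position 0: vowel (running total: 1)
  'p' at position 1: consonant
  'o' at position 2: vowel (running total: 2)
  'n' at position 3: consonant
  'k' at position 4: consonant
  'f' at position 5: consonant
  'e' at position 6: vowel (running total: 3)
  'n' at position 7: consonant
Total vowels: 3

3


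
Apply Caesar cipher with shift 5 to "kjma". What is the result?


Caesar cipher: shift "kjma" by 5
  'k' (pos 10) + 5 = pos 15 = 'p'
  'j' (pos 9) + 5 = pos 14 = 'o'
  'm' (pos 12) + 5 = pos 17 = 'r'
  'a' (pos 0) + 5 = pos 5 = 'f'
Result: porf

porf


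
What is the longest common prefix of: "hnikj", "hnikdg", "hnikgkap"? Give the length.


Words: hnikj, hnikdg, hnikgkap
  Position 0: all 'h' => match
  Position 1: all 'n' => match
  Position 2: all 'i' => match
  Position 3: all 'k' => match
  Position 4: ('j', 'd', 'g') => mismatch, stop
LCP = "hnik" (length 4)

4


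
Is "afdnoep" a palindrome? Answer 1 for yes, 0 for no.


Input: afdnoep
Reversed: peondfa
  Compare pos 0 ('a') with pos 6 ('p'): MISMATCH
  Compare pos 1 ('f') with pos 5 ('e'): MISMATCH
  Compare pos 2 ('d') with pos 4 ('o'): MISMATCH
Result: not a palindrome

0


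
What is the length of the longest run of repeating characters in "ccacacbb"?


Input: "ccacacbb"
Scanning for longest run:
  Position 1 ('c'): continues run of 'c', length=2
  Position 2 ('a'): new char, reset run to 1
  Position 3 ('c'): new char, reset run to 1
  Position 4 ('a'): new char, reset run to 1
  Position 5 ('c'): new char, reset run to 1
  Position 6 ('b'): new char, reset run to 1
  Position 7 ('b'): continues run of 'b', length=2
Longest run: 'c' with length 2

2


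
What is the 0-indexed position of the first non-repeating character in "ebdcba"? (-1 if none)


Input: ebdcba
Character frequencies:
  'a': 1
  'b': 2
  'c': 1
  'd': 1
  'e': 1
Scanning left to right for freq == 1:
  Position 0 ('e'): unique! => answer = 0

0


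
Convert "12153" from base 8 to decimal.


Input: "12153" in base 8
Positional expansion:
  Digit '1' (value 1) x 8^4 = 4096
  Digit '2' (value 2) x 8^3 = 1024
  Digit '1' (value 1) x 8^2 = 64
  Digit '5' (value 5) x 8^1 = 40
  Digit '3' (value 3) x 8^0 = 3
Sum = 5227

5227


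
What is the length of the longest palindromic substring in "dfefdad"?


Input: "dfefdad"
Checking substrings for palindromes:
  [0:5] "dfefd" (len 5) => palindrome
  [1:4] "fef" (len 3) => palindrome
  [4:7] "dad" (len 3) => palindrome
Longest palindromic substring: "dfefd" with length 5

5


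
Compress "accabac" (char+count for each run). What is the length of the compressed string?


Input: accabac
Runs:
  'a' x 1 => "a1"
  'c' x 2 => "c2"
  'a' x 1 => "a1"
  'b' x 1 => "b1"
  'a' x 1 => "a1"
  'c' x 1 => "c1"
Compressed: "a1c2a1b1a1c1"
Compressed length: 12

12


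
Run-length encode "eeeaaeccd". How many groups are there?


Input: eeeaaeccd
Scanning for consecutive runs:
  Group 1: 'e' x 3 (positions 0-2)
  Group 2: 'a' x 2 (positions 3-4)
  Group 3: 'e' x 1 (positions 5-5)
  Group 4: 'c' x 2 (positions 6-7)
  Group 5: 'd' x 1 (positions 8-8)
Total groups: 5

5


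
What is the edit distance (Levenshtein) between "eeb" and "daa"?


Computing edit distance: "eeb" -> "daa"
DP table:
           d    a    a
      0    1    2    3
  e   1    1    2    3
  e   2    2    2    3
  b   3    3    3    3
Edit distance = dp[3][3] = 3

3


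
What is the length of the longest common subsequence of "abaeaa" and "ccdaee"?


LCS of "abaeaa" and "ccdaee"
DP table:
           c    c    d    a    e    e
      0    0    0    0    0    0    0
  a   0    0    0    0    1    1    1
  b   0    0    0    0    1    1    1
  a   0    0    0    0    1    1    1
  e   0    0    0    0    1    2    2
  a   0    0    0    0    1    2    2
  a   0    0    0    0    1    2    2
LCS length = dp[6][6] = 2

2


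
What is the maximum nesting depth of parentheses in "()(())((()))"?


Input: "()(())((()))"
Tracking depth:
  Position 0 '(': depth becomes 1
  Position 1 ')': depth becomes 0
  Position 2 '(': depth becomes 1
  Position 3 '(': depth becomes 2
  Position 4 ')': depth becomes 1
  Position 5 ')': depth becomes 0
  Position 6 '(': depth becomes 1
  Position 7 '(': depth becomes 2
  Position 8 '(': depth becomes 3
  Position 9 ')': depth becomes 2
  Position 10 ')': depth becomes 1
  Position 11 ')': depth becomes 0
Maximum depth reached: 3

3


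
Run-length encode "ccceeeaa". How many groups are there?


Input: ccceeeaa
Scanning for consecutive runs:
  Group 1: 'c' x 3 (positions 0-2)
  Group 2: 'e' x 3 (positions 3-5)
  Group 3: 'a' x 2 (positions 6-7)
Total groups: 3

3


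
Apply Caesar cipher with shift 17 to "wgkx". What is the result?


Caesar cipher: shift "wgkx" by 17
  'w' (pos 22) + 17 = pos 13 = 'n'
  'g' (pos 6) + 17 = pos 23 = 'x'
  'k' (pos 10) + 17 = pos 1 = 'b'
  'x' (pos 23) + 17 = pos 14 = 'o'
Result: nxbo

nxbo


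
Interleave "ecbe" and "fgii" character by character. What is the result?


Interleaving "ecbe" and "fgii":
  Position 0: 'e' from first, 'f' from second => "ef"
  Position 1: 'c' from first, 'g' from second => "cg"
  Position 2: 'b' from first, 'i' from second => "bi"
  Position 3: 'e' from first, 'i' from second => "ei"
Result: efcgbiei

efcgbiei


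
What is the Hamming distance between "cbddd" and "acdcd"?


Comparing "cbddd" and "acdcd" position by position:
  Position 0: 'c' vs 'a' => differ
  Position 1: 'b' vs 'c' => differ
  Position 2: 'd' vs 'd' => same
  Position 3: 'd' vs 'c' => differ
  Position 4: 'd' vs 'd' => same
Total differences (Hamming distance): 3

3


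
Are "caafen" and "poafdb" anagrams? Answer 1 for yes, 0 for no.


Strings: "caafen", "poafdb"
Sorted first:  aacefn
Sorted second: abdfop
Differ at position 1: 'a' vs 'b' => not anagrams

0


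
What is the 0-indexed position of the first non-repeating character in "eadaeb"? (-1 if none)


Input: eadaeb
Character frequencies:
  'a': 2
  'b': 1
  'd': 1
  'e': 2
Scanning left to right for freq == 1:
  Position 0 ('e'): freq=2, skip
  Position 1 ('a'): freq=2, skip
  Position 2 ('d'): unique! => answer = 2

2


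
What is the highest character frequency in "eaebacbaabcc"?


Input: eaebacbaabcc
Character counts:
  'a': 4
  'b': 3
  'c': 3
  'e': 2
Maximum frequency: 4

4


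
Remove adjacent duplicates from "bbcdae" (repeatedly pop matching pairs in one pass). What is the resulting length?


Input: bbcdae
Stack-based adjacent duplicate removal:
  Read 'b': push. Stack: b
  Read 'b': matches stack top 'b' => pop. Stack: (empty)
  Read 'c': push. Stack: c
  Read 'd': push. Stack: cd
  Read 'a': push. Stack: cda
  Read 'e': push. Stack: cdae
Final stack: "cdae" (length 4)

4


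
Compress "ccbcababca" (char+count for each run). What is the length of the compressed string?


Input: ccbcababca
Runs:
  'c' x 2 => "c2"
  'b' x 1 => "b1"
  'c' x 1 => "c1"
  'a' x 1 => "a1"
  'b' x 1 => "b1"
  'a' x 1 => "a1"
  'b' x 1 => "b1"
  'c' x 1 => "c1"
  'a' x 1 => "a1"
Compressed: "c2b1c1a1b1a1b1c1a1"
Compressed length: 18

18


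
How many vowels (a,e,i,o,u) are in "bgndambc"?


Input: bgndambc
Checking each character:
  'b' at position 0: consonant
  'g' at position 1: consonant
  'n' at position 2: consonant
  'd' at position 3: consonant
  'a' at position 4: vowel (running total: 1)
  'm' at position 5: consonant
  'b' at position 6: consonant
  'c' at position 7: consonant
Total vowels: 1

1


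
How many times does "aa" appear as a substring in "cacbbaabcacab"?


Searching for "aa" in "cacbbaabcacab"
Scanning each position:
  Position 0: "ca" => no
  Position 1: "ac" => no
  Position 2: "cb" => no
  Position 3: "bb" => no
  Position 4: "ba" => no
  Position 5: "aa" => MATCH
  Position 6: "ab" => no
  Position 7: "bc" => no
  Position 8: "ca" => no
  Position 9: "ac" => no
  Position 10: "ca" => no
  Position 11: "ab" => no
Total occurrences: 1

1


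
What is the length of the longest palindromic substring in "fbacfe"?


Input: "fbacfe"
Checking substrings for palindromes:
  No multi-char palindromic substrings found
Longest palindromic substring: "f" with length 1

1


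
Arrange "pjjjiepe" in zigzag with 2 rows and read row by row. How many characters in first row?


Zigzag "pjjjiepe" into 2 rows:
Placing characters:
  'p' => row 0
  'j' => row 1
  'j' => row 0
  'j' => row 1
  'i' => row 0
  'e' => row 1
  'p' => row 0
  'e' => row 1
Rows:
  Row 0: "pjip"
  Row 1: "jjee"
First row length: 4

4


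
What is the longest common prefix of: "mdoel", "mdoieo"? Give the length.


Words: mdoel, mdoieo
  Position 0: all 'm' => match
  Position 1: all 'd' => match
  Position 2: all 'o' => match
  Position 3: ('e', 'i') => mismatch, stop
LCP = "mdo" (length 3)

3


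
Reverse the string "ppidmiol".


Input: ppidmiol
Reading characters right to left:
  Position 7: 'l'
  Position 6: 'o'
  Position 5: 'i'
  Position 4: 'm'
  Position 3: 'd'
  Position 2: 'i'
  Position 1: 'p'
  Position 0: 'p'
Reversed: loimdipp

loimdipp


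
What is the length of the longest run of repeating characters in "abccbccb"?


Input: "abccbccb"
Scanning for longest run:
  Position 1 ('b'): new char, reset run to 1
  Position 2 ('c'): new char, reset run to 1
  Position 3 ('c'): continues run of 'c', length=2
  Position 4 ('b'): new char, reset run to 1
  Position 5 ('c'): new char, reset run to 1
  Position 6 ('c'): continues run of 'c', length=2
  Position 7 ('b'): new char, reset run to 1
Longest run: 'c' with length 2

2


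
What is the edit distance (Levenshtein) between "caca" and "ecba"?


Computing edit distance: "caca" -> "ecba"
DP table:
           e    c    b    a
      0    1    2    3    4
  c   1    1    1    2    3
  a   2    2    2    2    2
  c   3    3    2    3    3
  a   4    4    3    3    3
Edit distance = dp[4][4] = 3

3


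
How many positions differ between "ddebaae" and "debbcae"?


Comparing "ddebaae" and "debbcae" position by position:
  Position 0: 'd' vs 'd' => same
  Position 1: 'd' vs 'e' => DIFFER
  Position 2: 'e' vs 'b' => DIFFER
  Position 3: 'b' vs 'b' => same
  Position 4: 'a' vs 'c' => DIFFER
  Position 5: 'a' vs 'a' => same
  Position 6: 'e' vs 'e' => same
Positions that differ: 3

3


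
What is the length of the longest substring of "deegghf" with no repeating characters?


Input: "deegghf"
Sliding window (track last position of each char):
  Position 0 ('d'): window [0,0] length 1 -- new best
  Position 1 ('e'): window [0,1] length 2 -- new best
  Position 2 ('e'): repeat (last at 1), move window start to 2
  Position 2 ('e'): window [2,2] length 1
  Position 3 ('g'): window [2,3] length 2
  Position 4 ('g'): repeat (last at 3), move window start to 4
  Position 4 ('g'): window [4,4] length 1
  Position 5 ('h'): window [4,5] length 2
  Position 6 ('f'): window [4,6] length 3 -- new best
Longest substring with no repeats: "ghf" with length 3

3


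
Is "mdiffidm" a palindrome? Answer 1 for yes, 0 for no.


Input: mdiffidm
Reversed: mdiffidm
  Compare pos 0 ('m') with pos 7 ('m'): match
  Compare pos 1 ('d') with pos 6 ('d'): match
  Compare pos 2 ('i') with pos 5 ('i'): match
  Compare pos 3 ('f') with pos 4 ('f'): match
Result: palindrome

1


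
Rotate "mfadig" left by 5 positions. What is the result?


Input: "mfadig", rotate left by 5
First 5 characters: "mfadi"
Remaining characters: "g"
Concatenate remaining + first: "g" + "mfadi" = "gmfadi"

gmfadi


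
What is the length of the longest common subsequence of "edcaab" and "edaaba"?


LCS of "edcaab" and "edaaba"
DP table:
           e    d    a    a    b    a
      0    0    0    0    0    0    0
  e   0    1    1    1    1    1    1
  d   0    1    2    2    2    2    2
  c   0    1    2    2    2    2    2
  a   0    1    2    3    3    3    3
  a   0    1    2    3    4    4    4
  b   0    1    2    3    4    5    5
LCS length = dp[6][6] = 5

5


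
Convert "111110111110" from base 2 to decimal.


Input: "111110111110" in base 2
Positional expansion:
  Digit '1' (value 1) x 2^11 = 2048
  Digit '1' (value 1) x 2^10 = 1024
  Digit '1' (value 1) x 2^9 = 512
  Digit '1' (value 1) x 2^8 = 256
  Digit '1' (value 1) x 2^7 = 128
  Digit '0' (value 0) x 2^6 = 0
  Digit '1' (value 1) x 2^5 = 32
  Digit '1' (value 1) x 2^4 = 16
  Digit '1' (value 1) x 2^3 = 8
  Digit '1' (value 1) x 2^2 = 4
  Digit '1' (value 1) x 2^1 = 2
  Digit '0' (value 0) x 2^0 = 0
Sum = 4030

4030


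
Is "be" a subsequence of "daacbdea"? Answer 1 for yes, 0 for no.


Check if "be" is a subsequence of "daacbdea"
Greedy scan:
  Position 0 ('d'): no match needed
  Position 1 ('a'): no match needed
  Position 2 ('a'): no match needed
  Position 3 ('c'): no match needed
  Position 4 ('b'): matches sub[0] = 'b'
  Position 5 ('d'): no match needed
  Position 6 ('e'): matches sub[1] = 'e'
  Position 7 ('a'): no match needed
All 2 characters matched => is a subsequence

1


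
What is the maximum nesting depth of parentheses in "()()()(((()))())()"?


Input: "()()()(((()))())()"
Tracking depth:
  Position 0 '(': depth becomes 1
  Position 1 ')': depth becomes 0
  Position 2 '(': depth becomes 1
  Position 3 ')': depth becomes 0
  Position 4 '(': depth becomes 1
  Position 5 ')': depth becomes 0
  Position 6 '(': depth becomes 1
  Position 7 '(': depth becomes 2
  Position 8 '(': depth becomes 3
  Position 9 '(': depth becomes 4
  Position 10 ')': depth becomes 3
  Position 11 ')': depth becomes 2
  Position 12 ')': depth becomes 1
  Position 13 '(': depth becomes 2
  Position 14 ')': depth becomes 1
  Position 15 ')': depth becomes 0
  Position 16 '(': depth becomes 1
  Position 17 ')': depth becomes 0
Maximum depth reached: 4

4


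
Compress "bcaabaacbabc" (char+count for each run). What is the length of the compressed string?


Input: bcaabaacbabc
Runs:
  'b' x 1 => "b1"
  'c' x 1 => "c1"
  'a' x 2 => "a2"
  'b' x 1 => "b1"
  'a' x 2 => "a2"
  'c' x 1 => "c1"
  'b' x 1 => "b1"
  'a' x 1 => "a1"
  'b' x 1 => "b1"
  'c' x 1 => "c1"
Compressed: "b1c1a2b1a2c1b1a1b1c1"
Compressed length: 20

20


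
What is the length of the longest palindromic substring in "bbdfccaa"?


Input: "bbdfccaa"
Checking substrings for palindromes:
  [0:2] "bb" (len 2) => palindrome
  [4:6] "cc" (len 2) => palindrome
  [6:8] "aa" (len 2) => palindrome
Longest palindromic substring: "bb" with length 2

2


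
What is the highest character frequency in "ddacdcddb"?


Input: ddacdcddb
Character counts:
  'a': 1
  'b': 1
  'c': 2
  'd': 5
Maximum frequency: 5

5


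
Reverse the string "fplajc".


Input: fplajc
Reading characters right to left:
  Position 5: 'c'
  Position 4: 'j'
  Position 3: 'a'
  Position 2: 'l'
  Position 1: 'p'
  Position 0: 'f'
Reversed: cjalpf

cjalpf


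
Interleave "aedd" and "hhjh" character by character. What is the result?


Interleaving "aedd" and "hhjh":
  Position 0: 'a' from first, 'h' from second => "ah"
  Position 1: 'e' from first, 'h' from second => "eh"
  Position 2: 'd' from first, 'j' from second => "dj"
  Position 3: 'd' from first, 'h' from second => "dh"
Result: ahehdjdh

ahehdjdh


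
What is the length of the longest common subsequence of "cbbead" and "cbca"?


LCS of "cbbead" and "cbca"
DP table:
           c    b    c    a
      0    0    0    0    0
  c   0    1    1    1    1
  b   0    1    2    2    2
  b   0    1    2    2    2
  e   0    1    2    2    2
  a   0    1    2    2    3
  d   0    1    2    2    3
LCS length = dp[6][4] = 3

3


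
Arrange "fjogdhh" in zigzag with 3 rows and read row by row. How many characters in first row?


Zigzag "fjogdhh" into 3 rows:
Placing characters:
  'f' => row 0
  'j' => row 1
  'o' => row 2
  'g' => row 1
  'd' => row 0
  'h' => row 1
  'h' => row 2
Rows:
  Row 0: "fd"
  Row 1: "jgh"
  Row 2: "oh"
First row length: 2

2


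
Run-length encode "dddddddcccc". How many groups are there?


Input: dddddddcccc
Scanning for consecutive runs:
  Group 1: 'd' x 7 (positions 0-6)
  Group 2: 'c' x 4 (positions 7-10)
Total groups: 2

2


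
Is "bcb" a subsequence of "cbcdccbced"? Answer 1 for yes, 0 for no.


Check if "bcb" is a subsequence of "cbcdccbced"
Greedy scan:
  Position 0 ('c'): no match needed
  Position 1 ('b'): matches sub[0] = 'b'
  Position 2 ('c'): matches sub[1] = 'c'
  Position 3 ('d'): no match needed
  Position 4 ('c'): no match needed
  Position 5 ('c'): no match needed
  Position 6 ('b'): matches sub[2] = 'b'
  Position 7 ('c'): no match needed
  Position 8 ('e'): no match needed
  Position 9 ('d'): no match needed
All 3 characters matched => is a subsequence

1


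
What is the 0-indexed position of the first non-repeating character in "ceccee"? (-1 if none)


Input: ceccee
Character frequencies:
  'c': 3
  'e': 3
Scanning left to right for freq == 1:
  Position 0 ('c'): freq=3, skip
  Position 1 ('e'): freq=3, skip
  Position 2 ('c'): freq=3, skip
  Position 3 ('c'): freq=3, skip
  Position 4 ('e'): freq=3, skip
  Position 5 ('e'): freq=3, skip
  No unique character found => answer = -1

-1


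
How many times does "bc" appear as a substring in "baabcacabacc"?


Searching for "bc" in "baabcacabacc"
Scanning each position:
  Position 0: "ba" => no
  Position 1: "aa" => no
  Position 2: "ab" => no
  Position 3: "bc" => MATCH
  Position 4: "ca" => no
  Position 5: "ac" => no
  Position 6: "ca" => no
  Position 7: "ab" => no
  Position 8: "ba" => no
  Position 9: "ac" => no
  Position 10: "cc" => no
Total occurrences: 1

1


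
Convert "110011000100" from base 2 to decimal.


Input: "110011000100" in base 2
Positional expansion:
  Digit '1' (value 1) x 2^11 = 2048
  Digit '1' (value 1) x 2^10 = 1024
  Digit '0' (value 0) x 2^9 = 0
  Digit '0' (value 0) x 2^8 = 0
  Digit '1' (value 1) x 2^7 = 128
  Digit '1' (value 1) x 2^6 = 64
  Digit '0' (value 0) x 2^5 = 0
  Digit '0' (value 0) x 2^4 = 0
  Digit '0' (value 0) x 2^3 = 0
  Digit '1' (value 1) x 2^2 = 4
  Digit '0' (value 0) x 2^1 = 0
  Digit '0' (value 0) x 2^0 = 0
Sum = 3268

3268


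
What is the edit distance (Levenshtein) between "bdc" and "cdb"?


Computing edit distance: "bdc" -> "cdb"
DP table:
           c    d    b
      0    1    2    3
  b   1    1    2    2
  d   2    2    1    2
  c   3    2    2    2
Edit distance = dp[3][3] = 2

2


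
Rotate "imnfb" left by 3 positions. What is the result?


Input: "imnfb", rotate left by 3
First 3 characters: "imn"
Remaining characters: "fb"
Concatenate remaining + first: "fb" + "imn" = "fbimn"

fbimn


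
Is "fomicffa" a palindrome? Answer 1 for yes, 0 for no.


Input: fomicffa
Reversed: affcimof
  Compare pos 0 ('f') with pos 7 ('a'): MISMATCH
  Compare pos 1 ('o') with pos 6 ('f'): MISMATCH
  Compare pos 2 ('m') with pos 5 ('f'): MISMATCH
  Compare pos 3 ('i') with pos 4 ('c'): MISMATCH
Result: not a palindrome

0


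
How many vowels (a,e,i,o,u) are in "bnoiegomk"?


Input: bnoiegomk
Checking each character:
  'b' at position 0: consonant
  'n' at position 1: consonant
  'o' at position 2: vowel (running total: 1)
  'i' at position 3: vowel (running total: 2)
  'e' at position 4: vowel (running total: 3)
  'g' at position 5: consonant
  'o' at position 6: vowel (running total: 4)
  'm' at position 7: consonant
  'k' at position 8: consonant
Total vowels: 4

4


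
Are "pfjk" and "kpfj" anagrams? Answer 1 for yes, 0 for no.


Strings: "pfjk", "kpfj"
Sorted first:  fjkp
Sorted second: fjkp
Sorted forms match => anagrams

1


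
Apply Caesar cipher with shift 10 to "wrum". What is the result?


Caesar cipher: shift "wrum" by 10
  'w' (pos 22) + 10 = pos 6 = 'g'
  'r' (pos 17) + 10 = pos 1 = 'b'
  'u' (pos 20) + 10 = pos 4 = 'e'
  'm' (pos 12) + 10 = pos 22 = 'w'
Result: gbew

gbew


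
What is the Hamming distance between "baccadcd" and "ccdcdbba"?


Comparing "baccadcd" and "ccdcdbba" position by position:
  Position 0: 'b' vs 'c' => differ
  Position 1: 'a' vs 'c' => differ
  Position 2: 'c' vs 'd' => differ
  Position 3: 'c' vs 'c' => same
  Position 4: 'a' vs 'd' => differ
  Position 5: 'd' vs 'b' => differ
  Position 6: 'c' vs 'b' => differ
  Position 7: 'd' vs 'a' => differ
Total differences (Hamming distance): 7

7


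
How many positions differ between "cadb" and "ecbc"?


Comparing "cadb" and "ecbc" position by position:
  Position 0: 'c' vs 'e' => DIFFER
  Position 1: 'a' vs 'c' => DIFFER
  Position 2: 'd' vs 'b' => DIFFER
  Position 3: 'b' vs 'c' => DIFFER
Positions that differ: 4

4


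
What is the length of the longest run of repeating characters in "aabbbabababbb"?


Input: "aabbbabababbb"
Scanning for longest run:
  Position 1 ('a'): continues run of 'a', length=2
  Position 2 ('b'): new char, reset run to 1
  Position 3 ('b'): continues run of 'b', length=2
  Position 4 ('b'): continues run of 'b', length=3
  Position 5 ('a'): new char, reset run to 1
  Position 6 ('b'): new char, reset run to 1
  Position 7 ('a'): new char, reset run to 1
  Position 8 ('b'): new char, reset run to 1
  Position 9 ('a'): new char, reset run to 1
  Position 10 ('b'): new char, reset run to 1
  Position 11 ('b'): continues run of 'b', length=2
  Position 12 ('b'): continues run of 'b', length=3
Longest run: 'b' with length 3

3


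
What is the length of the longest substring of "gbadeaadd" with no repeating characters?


Input: "gbadeaadd"
Sliding window (track last position of each char):
  Position 0 ('g'): window [0,0] length 1 -- new best
  Position 1 ('b'): window [0,1] length 2 -- new best
  Position 2 ('a'): window [0,2] length 3 -- new best
  Position 3 ('d'): window [0,3] length 4 -- new best
  Position 4 ('e'): window [0,4] length 5 -- new best
  Position 5 ('a'): repeat (last at 2), move window start to 3
  Position 5 ('a'): window [3,5] length 3
  Position 6 ('a'): repeat (last at 5), move window start to 6
  Position 6 ('a'): window [6,6] length 1
  Position 7 ('d'): window [6,7] length 2
  Position 8 ('d'): repeat (last at 7), move window start to 8
  Position 8 ('d'): window [8,8] length 1
Longest substring with no repeats: "gbade" with length 5

5


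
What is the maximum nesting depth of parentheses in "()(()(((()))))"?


Input: "()(()(((()))))"
Tracking depth:
  Position 0 '(': depth becomes 1
  Position 1 ')': depth becomes 0
  Position 2 '(': depth becomes 1
  Position 3 '(': depth becomes 2
  Position 4 ')': depth becomes 1
  Position 5 '(': depth becomes 2
  Position 6 '(': depth becomes 3
  Position 7 '(': depth becomes 4
  Position 8 '(': depth becomes 5
  Position 9 ')': depth becomes 4
  Position 10 ')': depth becomes 3
  Position 11 ')': depth becomes 2
  Position 12 ')': depth becomes 1
  Position 13 ')': depth becomes 0
Maximum depth reached: 5

5


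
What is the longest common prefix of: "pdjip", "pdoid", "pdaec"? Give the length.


Words: pdjip, pdoid, pdaec
  Position 0: all 'p' => match
  Position 1: all 'd' => match
  Position 2: ('j', 'o', 'a') => mismatch, stop
LCP = "pd" (length 2)

2


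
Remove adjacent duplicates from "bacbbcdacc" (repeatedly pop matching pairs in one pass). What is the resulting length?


Input: bacbbcdacc
Stack-based adjacent duplicate removal:
  Read 'b': push. Stack: b
  Read 'a': push. Stack: ba
  Read 'c': push. Stack: bac
  Read 'b': push. Stack: bacb
  Read 'b': matches stack top 'b' => pop. Stack: bac
  Read 'c': matches stack top 'c' => pop. Stack: ba
  Read 'd': push. Stack: bad
  Read 'a': push. Stack: bada
  Read 'c': push. Stack: badac
  Read 'c': matches stack top 'c' => pop. Stack: bada
Final stack: "bada" (length 4)

4


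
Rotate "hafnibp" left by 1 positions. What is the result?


Input: "hafnibp", rotate left by 1
First 1 characters: "h"
Remaining characters: "afnibp"
Concatenate remaining + first: "afnibp" + "h" = "afnibph"

afnibph


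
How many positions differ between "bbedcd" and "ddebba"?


Comparing "bbedcd" and "ddebba" position by position:
  Position 0: 'b' vs 'd' => DIFFER
  Position 1: 'b' vs 'd' => DIFFER
  Position 2: 'e' vs 'e' => same
  Position 3: 'd' vs 'b' => DIFFER
  Position 4: 'c' vs 'b' => DIFFER
  Position 5: 'd' vs 'a' => DIFFER
Positions that differ: 5

5


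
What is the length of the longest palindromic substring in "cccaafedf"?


Input: "cccaafedf"
Checking substrings for palindromes:
  [0:3] "ccc" (len 3) => palindrome
  [0:2] "cc" (len 2) => palindrome
  [1:3] "cc" (len 2) => palindrome
  [3:5] "aa" (len 2) => palindrome
Longest palindromic substring: "ccc" with length 3

3


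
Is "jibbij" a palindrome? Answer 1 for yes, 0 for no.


Input: jibbij
Reversed: jibbij
  Compare pos 0 ('j') with pos 5 ('j'): match
  Compare pos 1 ('i') with pos 4 ('i'): match
  Compare pos 2 ('b') with pos 3 ('b'): match
Result: palindrome

1


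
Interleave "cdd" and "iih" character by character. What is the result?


Interleaving "cdd" and "iih":
  Position 0: 'c' from first, 'i' from second => "ci"
  Position 1: 'd' from first, 'i' from second => "di"
  Position 2: 'd' from first, 'h' from second => "dh"
Result: cididh

cididh


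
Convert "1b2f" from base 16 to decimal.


Input: "1b2f" in base 16
Positional expansion:
  Digit '1' (value 1) x 16^3 = 4096
  Digit 'b' (value 11) x 16^2 = 2816
  Digit '2' (value 2) x 16^1 = 32
  Digit 'f' (value 15) x 16^0 = 15
Sum = 6959

6959


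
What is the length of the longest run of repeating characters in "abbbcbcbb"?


Input: "abbbcbcbb"
Scanning for longest run:
  Position 1 ('b'): new char, reset run to 1
  Position 2 ('b'): continues run of 'b', length=2
  Position 3 ('b'): continues run of 'b', length=3
  Position 4 ('c'): new char, reset run to 1
  Position 5 ('b'): new char, reset run to 1
  Position 6 ('c'): new char, reset run to 1
  Position 7 ('b'): new char, reset run to 1
  Position 8 ('b'): continues run of 'b', length=2
Longest run: 'b' with length 3

3


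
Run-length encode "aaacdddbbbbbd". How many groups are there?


Input: aaacdddbbbbbd
Scanning for consecutive runs:
  Group 1: 'a' x 3 (positions 0-2)
  Group 2: 'c' x 1 (positions 3-3)
  Group 3: 'd' x 3 (positions 4-6)
  Group 4: 'b' x 5 (positions 7-11)
  Group 5: 'd' x 1 (positions 12-12)
Total groups: 5

5


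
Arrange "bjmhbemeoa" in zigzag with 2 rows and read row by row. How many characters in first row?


Zigzag "bjmhbemeoa" into 2 rows:
Placing characters:
  'b' => row 0
  'j' => row 1
  'm' => row 0
  'h' => row 1
  'b' => row 0
  'e' => row 1
  'm' => row 0
  'e' => row 1
  'o' => row 0
  'a' => row 1
Rows:
  Row 0: "bmbmo"
  Row 1: "jheea"
First row length: 5

5


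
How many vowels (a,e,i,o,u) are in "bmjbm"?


Input: bmjbm
Checking each character:
  'b' at position 0: consonant
  'm' at position 1: consonant
  'j' at position 2: consonant
  'b' at position 3: consonant
  'm' at position 4: consonant
Total vowels: 0

0


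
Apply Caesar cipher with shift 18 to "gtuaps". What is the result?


Caesar cipher: shift "gtuaps" by 18
  'g' (pos 6) + 18 = pos 24 = 'y'
  't' (pos 19) + 18 = pos 11 = 'l'
  'u' (pos 20) + 18 = pos 12 = 'm'
  'a' (pos 0) + 18 = pos 18 = 's'
  'p' (pos 15) + 18 = pos 7 = 'h'
  's' (pos 18) + 18 = pos 10 = 'k'
Result: ylmshk

ylmshk


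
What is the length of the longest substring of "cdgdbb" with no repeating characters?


Input: "cdgdbb"
Sliding window (track last position of each char):
  Position 0 ('c'): window [0,0] length 1 -- new best
  Position 1 ('d'): window [0,1] length 2 -- new best
  Position 2 ('g'): window [0,2] length 3 -- new best
  Position 3 ('d'): repeat (last at 1), move window start to 2
  Position 3 ('d'): window [2,3] length 2
  Position 4 ('b'): window [2,4] length 3
  Position 5 ('b'): repeat (last at 4), move window start to 5
  Position 5 ('b'): window [5,5] length 1
Longest substring with no repeats: "cdg" with length 3

3


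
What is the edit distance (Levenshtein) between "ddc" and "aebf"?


Computing edit distance: "ddc" -> "aebf"
DP table:
           a    e    b    f
      0    1    2    3    4
  d   1    1    2    3    4
  d   2    2    2    3    4
  c   3    3    3    3    4
Edit distance = dp[3][4] = 4

4


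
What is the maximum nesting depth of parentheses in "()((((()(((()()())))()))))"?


Input: "()((((()(((()()())))()))))"
Tracking depth:
  Position 0 '(': depth becomes 1
  Position 1 ')': depth becomes 0
  Position 2 '(': depth becomes 1
  Position 3 '(': depth becomes 2
  Position 4 '(': depth becomes 3
  Position 5 '(': depth becomes 4
  Position 6 '(': depth becomes 5
  Position 7 ')': depth becomes 4
  Position 8 '(': depth becomes 5
  Position 9 '(': depth becomes 6
  Position 10 '(': depth becomes 7
  Position 11 '(': depth becomes 8
  Position 12 ')': depth becomes 7
  Position 13 '(': depth becomes 8
  Position 14 ')': depth becomes 7
  Position 15 '(': depth becomes 8
  Position 16 ')': depth becomes 7
  Position 17 ')': depth becomes 6
  Position 18 ')': depth becomes 5
  Position 19 ')': depth becomes 4
  Position 20 '(': depth becomes 5
  Position 21 ')': depth becomes 4
  Position 22 ')': depth becomes 3
  Position 23 ')': depth becomes 2
  Position 24 ')': depth becomes 1
  Position 25 ')': depth becomes 0
Maximum depth reached: 8

8


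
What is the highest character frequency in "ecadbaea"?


Input: ecadbaea
Character counts:
  'a': 3
  'b': 1
  'c': 1
  'd': 1
  'e': 2
Maximum frequency: 3

3


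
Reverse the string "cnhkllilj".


Input: cnhkllilj
Reading characters right to left:
  Position 8: 'j'
  Position 7: 'l'
  Position 6: 'i'
  Position 5: 'l'
  Position 4: 'l'
  Position 3: 'k'
  Position 2: 'h'
  Position 1: 'n'
  Position 0: 'c'
Reversed: jlillkhnc

jlillkhnc


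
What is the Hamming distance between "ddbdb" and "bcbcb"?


Comparing "ddbdb" and "bcbcb" position by position:
  Position 0: 'd' vs 'b' => differ
  Position 1: 'd' vs 'c' => differ
  Position 2: 'b' vs 'b' => same
  Position 3: 'd' vs 'c' => differ
  Position 4: 'b' vs 'b' => same
Total differences (Hamming distance): 3

3


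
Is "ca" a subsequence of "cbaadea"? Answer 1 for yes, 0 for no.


Check if "ca" is a subsequence of "cbaadea"
Greedy scan:
  Position 0 ('c'): matches sub[0] = 'c'
  Position 1 ('b'): no match needed
  Position 2 ('a'): matches sub[1] = 'a'
  Position 3 ('a'): no match needed
  Position 4 ('d'): no match needed
  Position 5 ('e'): no match needed
  Position 6 ('a'): no match needed
All 2 characters matched => is a subsequence

1


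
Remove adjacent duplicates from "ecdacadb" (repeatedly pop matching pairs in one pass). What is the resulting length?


Input: ecdacadb
Stack-based adjacent duplicate removal:
  Read 'e': push. Stack: e
  Read 'c': push. Stack: ec
  Read 'd': push. Stack: ecd
  Read 'a': push. Stack: ecda
  Read 'c': push. Stack: ecdac
  Read 'a': push. Stack: ecdaca
  Read 'd': push. Stack: ecdacad
  Read 'b': push. Stack: ecdacadb
Final stack: "ecdacadb" (length 8)

8


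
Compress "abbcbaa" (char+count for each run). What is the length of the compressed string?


Input: abbcbaa
Runs:
  'a' x 1 => "a1"
  'b' x 2 => "b2"
  'c' x 1 => "c1"
  'b' x 1 => "b1"
  'a' x 2 => "a2"
Compressed: "a1b2c1b1a2"
Compressed length: 10

10


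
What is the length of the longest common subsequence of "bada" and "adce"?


LCS of "bada" and "adce"
DP table:
           a    d    c    e
      0    0    0    0    0
  b   0    0    0    0    0
  a   0    1    1    1    1
  d   0    1    2    2    2
  a   0    1    2    2    2
LCS length = dp[4][4] = 2

2


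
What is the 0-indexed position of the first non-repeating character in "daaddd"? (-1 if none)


Input: daaddd
Character frequencies:
  'a': 2
  'd': 4
Scanning left to right for freq == 1:
  Position 0 ('d'): freq=4, skip
  Position 1 ('a'): freq=2, skip
  Position 2 ('a'): freq=2, skip
  Position 3 ('d'): freq=4, skip
  Position 4 ('d'): freq=4, skip
  Position 5 ('d'): freq=4, skip
  No unique character found => answer = -1

-1


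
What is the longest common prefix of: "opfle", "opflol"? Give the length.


Words: opfle, opflol
  Position 0: all 'o' => match
  Position 1: all 'p' => match
  Position 2: all 'f' => match
  Position 3: all 'l' => match
  Position 4: ('e', 'o') => mismatch, stop
LCP = "opfl" (length 4)

4


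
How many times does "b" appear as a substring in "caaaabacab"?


Searching for "b" in "caaaabacab"
Scanning each position:
  Position 0: "c" => no
  Position 1: "a" => no
  Position 2: "a" => no
  Position 3: "a" => no
  Position 4: "a" => no
  Position 5: "b" => MATCH
  Position 6: "a" => no
  Position 7: "c" => no
  Position 8: "a" => no
  Position 9: "b" => MATCH
Total occurrences: 2

2


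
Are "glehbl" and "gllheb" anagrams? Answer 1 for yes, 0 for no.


Strings: "glehbl", "gllheb"
Sorted first:  beghll
Sorted second: beghll
Sorted forms match => anagrams

1


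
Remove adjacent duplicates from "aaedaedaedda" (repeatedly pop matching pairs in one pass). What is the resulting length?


Input: aaedaedaedda
Stack-based adjacent duplicate removal:
  Read 'a': push. Stack: a
  Read 'a': matches stack top 'a' => pop. Stack: (empty)
  Read 'e': push. Stack: e
  Read 'd': push. Stack: ed
  Read 'a': push. Stack: eda
  Read 'e': push. Stack: edae
  Read 'd': push. Stack: edaed
  Read 'a': push. Stack: edaeda
  Read 'e': push. Stack: edaedae
  Read 'd': push. Stack: edaedaed
  Read 'd': matches stack top 'd' => pop. Stack: edaedae
  Read 'a': push. Stack: edaedaea
Final stack: "edaedaea" (length 8)

8


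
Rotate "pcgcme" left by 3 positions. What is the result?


Input: "pcgcme", rotate left by 3
First 3 characters: "pcg"
Remaining characters: "cme"
Concatenate remaining + first: "cme" + "pcg" = "cmepcg"

cmepcg


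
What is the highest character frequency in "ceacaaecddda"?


Input: ceacaaecddda
Character counts:
  'a': 4
  'c': 3
  'd': 3
  'e': 2
Maximum frequency: 4

4


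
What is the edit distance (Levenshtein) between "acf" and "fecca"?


Computing edit distance: "acf" -> "fecca"
DP table:
           f    e    c    c    a
      0    1    2    3    4    5
  a   1    1    2    3    4    4
  c   2    2    2    2    3    4
  f   3    2    3    3    3    4
Edit distance = dp[3][5] = 4

4


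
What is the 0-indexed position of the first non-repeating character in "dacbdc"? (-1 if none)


Input: dacbdc
Character frequencies:
  'a': 1
  'b': 1
  'c': 2
  'd': 2
Scanning left to right for freq == 1:
  Position 0 ('d'): freq=2, skip
  Position 1 ('a'): unique! => answer = 1

1


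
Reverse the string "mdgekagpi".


Input: mdgekagpi
Reading characters right to left:
  Position 8: 'i'
  Position 7: 'p'
  Position 6: 'g'
  Position 5: 'a'
  Position 4: 'k'
  Position 3: 'e'
  Position 2: 'g'
  Position 1: 'd'
  Position 0: 'm'
Reversed: ipgakegdm

ipgakegdm


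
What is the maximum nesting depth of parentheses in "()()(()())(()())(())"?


Input: "()()(()())(()())(())"
Tracking depth:
  Position 0 '(': depth becomes 1
  Position 1 ')': depth becomes 0
  Position 2 '(': depth becomes 1
  Position 3 ')': depth becomes 0
  Position 4 '(': depth becomes 1
  Position 5 '(': depth becomes 2
  Position 6 ')': depth becomes 1
  Position 7 '(': depth becomes 2
  Position 8 ')': depth becomes 1
  Position 9 ')': depth becomes 0
  Position 10 '(': depth becomes 1
  Position 11 '(': depth becomes 2
  Position 12 ')': depth becomes 1
  Position 13 '(': depth becomes 2
  Position 14 ')': depth becomes 1
  Position 15 ')': depth becomes 0
  Position 16 '(': depth becomes 1
  Position 17 '(': depth becomes 2
  Position 18 ')': depth becomes 1
  Position 19 ')': depth becomes 0
Maximum depth reached: 2

2


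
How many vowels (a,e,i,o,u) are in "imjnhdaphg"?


Input: imjnhdaphg
Checking each character:
  'i' at position 0: vowel (running total: 1)
  'm' at position 1: consonant
  'j' at position 2: consonant
  'n' at position 3: consonant
  'h' at position 4: consonant
  'd' at position 5: consonant
  'a' at position 6: vowel (running total: 2)
  'p' at position 7: consonant
  'h' at position 8: consonant
  'g' at position 9: consonant
Total vowels: 2

2


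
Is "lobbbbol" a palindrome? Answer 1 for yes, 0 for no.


Input: lobbbbol
Reversed: lobbbbol
  Compare pos 0 ('l') with pos 7 ('l'): match
  Compare pos 1 ('o') with pos 6 ('o'): match
  Compare pos 2 ('b') with pos 5 ('b'): match
  Compare pos 3 ('b') with pos 4 ('b'): match
Result: palindrome

1


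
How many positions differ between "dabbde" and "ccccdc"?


Comparing "dabbde" and "ccccdc" position by position:
  Position 0: 'd' vs 'c' => DIFFER
  Position 1: 'a' vs 'c' => DIFFER
  Position 2: 'b' vs 'c' => DIFFER
  Position 3: 'b' vs 'c' => DIFFER
  Position 4: 'd' vs 'd' => same
  Position 5: 'e' vs 'c' => DIFFER
Positions that differ: 5

5


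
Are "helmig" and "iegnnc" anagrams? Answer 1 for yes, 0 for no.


Strings: "helmig", "iegnnc"
Sorted first:  eghilm
Sorted second: ceginn
Differ at position 0: 'e' vs 'c' => not anagrams

0


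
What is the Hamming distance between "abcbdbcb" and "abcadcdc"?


Comparing "abcbdbcb" and "abcadcdc" position by position:
  Position 0: 'a' vs 'a' => same
  Position 1: 'b' vs 'b' => same
  Position 2: 'c' vs 'c' => same
  Position 3: 'b' vs 'a' => differ
  Position 4: 'd' vs 'd' => same
  Position 5: 'b' vs 'c' => differ
  Position 6: 'c' vs 'd' => differ
  Position 7: 'b' vs 'c' => differ
Total differences (Hamming distance): 4

4


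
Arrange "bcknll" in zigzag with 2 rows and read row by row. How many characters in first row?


Zigzag "bcknll" into 2 rows:
Placing characters:
  'b' => row 0
  'c' => row 1
  'k' => row 0
  'n' => row 1
  'l' => row 0
  'l' => row 1
Rows:
  Row 0: "bkl"
  Row 1: "cnl"
First row length: 3

3


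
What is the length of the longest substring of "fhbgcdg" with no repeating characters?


Input: "fhbgcdg"
Sliding window (track last position of each char):
  Position 0 ('f'): window [0,0] length 1 -- new best
  Position 1 ('h'): window [0,1] length 2 -- new best
  Position 2 ('b'): window [0,2] length 3 -- new best
  Position 3 ('g'): window [0,3] length 4 -- new best
  Position 4 ('c'): window [0,4] length 5 -- new best
  Position 5 ('d'): window [0,5] length 6 -- new best
  Position 6 ('g'): repeat (last at 3), move window start to 4
  Position 6 ('g'): window [4,6] length 3
Longest substring with no repeats: "fhbgcd" with length 6

6


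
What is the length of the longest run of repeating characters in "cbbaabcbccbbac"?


Input: "cbbaabcbccbbac"
Scanning for longest run:
  Position 1 ('b'): new char, reset run to 1
  Position 2 ('b'): continues run of 'b', length=2
  Position 3 ('a'): new char, reset run to 1
  Position 4 ('a'): continues run of 'a', length=2
  Position 5 ('b'): new char, reset run to 1
  Position 6 ('c'): new char, reset run to 1
  Position 7 ('b'): new char, reset run to 1
  Position 8 ('c'): new char, reset run to 1
  Position 9 ('c'): continues run of 'c', length=2
  Position 10 ('b'): new char, reset run to 1
  Position 11 ('b'): continues run of 'b', length=2
  Position 12 ('a'): new char, reset run to 1
  Position 13 ('c'): new char, reset run to 1
Longest run: 'b' with length 2

2


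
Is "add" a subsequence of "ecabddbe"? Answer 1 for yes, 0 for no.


Check if "add" is a subsequence of "ecabddbe"
Greedy scan:
  Position 0 ('e'): no match needed
  Position 1 ('c'): no match needed
  Position 2 ('a'): matches sub[0] = 'a'
  Position 3 ('b'): no match needed
  Position 4 ('d'): matches sub[1] = 'd'
  Position 5 ('d'): matches sub[2] = 'd'
  Position 6 ('b'): no match needed
  Position 7 ('e'): no match needed
All 3 characters matched => is a subsequence

1


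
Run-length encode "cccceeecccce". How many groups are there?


Input: cccceeecccce
Scanning for consecutive runs:
  Group 1: 'c' x 4 (positions 0-3)
  Group 2: 'e' x 3 (positions 4-6)
  Group 3: 'c' x 4 (positions 7-10)
  Group 4: 'e' x 1 (positions 11-11)
Total groups: 4

4


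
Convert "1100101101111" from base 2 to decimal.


Input: "1100101101111" in base 2
Positional expansion:
  Digit '1' (value 1) x 2^12 = 4096
  Digit '1' (value 1) x 2^11 = 2048
  Digit '0' (value 0) x 2^10 = 0
  Digit '0' (value 0) x 2^9 = 0
  Digit '1' (value 1) x 2^8 = 256
  Digit '0' (value 0) x 2^7 = 0
  Digit '1' (value 1) x 2^6 = 64
  Digit '1' (value 1) x 2^5 = 32
  Digit '0' (value 0) x 2^4 = 0
  Digit '1' (value 1) x 2^3 = 8
  Digit '1' (value 1) x 2^2 = 4
  Digit '1' (value 1) x 2^1 = 2
  Digit '1' (value 1) x 2^0 = 1
Sum = 6511

6511
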